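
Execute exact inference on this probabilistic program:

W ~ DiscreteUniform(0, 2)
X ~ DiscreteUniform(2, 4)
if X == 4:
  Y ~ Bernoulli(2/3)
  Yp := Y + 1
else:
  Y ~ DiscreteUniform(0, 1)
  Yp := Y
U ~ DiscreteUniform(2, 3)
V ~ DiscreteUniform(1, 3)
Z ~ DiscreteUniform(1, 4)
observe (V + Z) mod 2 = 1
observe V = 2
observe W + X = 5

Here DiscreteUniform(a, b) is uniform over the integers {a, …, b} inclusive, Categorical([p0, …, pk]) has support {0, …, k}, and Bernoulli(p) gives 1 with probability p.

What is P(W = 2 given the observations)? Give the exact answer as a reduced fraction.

P(W = 2 | obs) = 1/2

Enumerate traces; 16 have nonzero weight after conditioning:
  (W=1, X=4, Y=0, U=2, V=2, Z=1) weight 1/648
  (W=1, X=4, Y=0, U=2, V=2, Z=3) weight 1/648
  (W=1, X=4, Y=0, U=3, V=2, Z=1) weight 1/648
  (W=1, X=4, Y=0, U=3, V=2, Z=3) weight 1/648
  (W=1, X=4, Y=1, U=2, V=2, Z=1) weight 1/324
  (W=1, X=4, Y=1, U=2, V=2, Z=3) weight 1/324
  (W=1, X=4, Y=1, U=3, V=2, Z=1) weight 1/324
  (W=1, X=4, Y=1, U=3, V=2, Z=3) weight 1/324
  (W=2, X=3, Y=0, U=2, V=2, Z=1) weight 1/432
  … 7 more
Group by W:
  weight(W=1) = 1/54
  weight(W=2) = 1/54
Total weight = 1/54 + 1/54 = 1/27
P(W=1 | obs) = 1/54 / 1/27 = 1/2
P(W=2 | obs) = 1/54 / 1/27 = 1/2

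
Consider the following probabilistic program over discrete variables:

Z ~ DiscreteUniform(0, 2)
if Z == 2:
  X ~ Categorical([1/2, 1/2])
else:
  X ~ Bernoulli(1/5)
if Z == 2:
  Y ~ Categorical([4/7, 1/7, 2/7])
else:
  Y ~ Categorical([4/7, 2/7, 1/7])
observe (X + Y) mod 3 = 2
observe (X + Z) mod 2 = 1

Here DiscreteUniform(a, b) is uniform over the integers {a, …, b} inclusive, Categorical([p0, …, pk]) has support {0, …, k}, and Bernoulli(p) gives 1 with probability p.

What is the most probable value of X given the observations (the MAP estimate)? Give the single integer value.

Enumerate traces; 3 have nonzero weight after conditioning:
  (Z=0, X=1, Y=1) weight 2/105
  (Z=1, X=0, Y=2) weight 4/105
  (Z=2, X=1, Y=1) weight 1/42
Group by X:
  weight(X=0) = 4/105
  weight(X=1) = 3/70
Total weight = 4/105 + 3/70 = 17/210
P(X=0 | obs) = 4/105 / 17/210 = 8/17
P(X=1 | obs) = 3/70 / 17/210 = 9/17
argmax = 1

argmax_v P(X = v | obs) = 1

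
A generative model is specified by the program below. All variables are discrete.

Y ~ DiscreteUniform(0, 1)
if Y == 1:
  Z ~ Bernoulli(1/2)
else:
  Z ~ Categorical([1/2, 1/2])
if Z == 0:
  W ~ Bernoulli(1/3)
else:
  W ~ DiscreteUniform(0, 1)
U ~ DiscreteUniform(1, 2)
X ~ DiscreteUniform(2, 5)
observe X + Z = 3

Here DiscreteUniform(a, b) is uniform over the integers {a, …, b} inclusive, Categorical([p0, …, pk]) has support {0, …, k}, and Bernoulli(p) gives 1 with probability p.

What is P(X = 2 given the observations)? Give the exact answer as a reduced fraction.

Enumerate traces; 16 have nonzero weight after conditioning:
  (Y=0, Z=0, W=0, U=1, X=3) weight 1/48
  (Y=0, Z=0, W=0, U=2, X=3) weight 1/48
  (Y=0, Z=0, W=1, U=1, X=3) weight 1/96
  (Y=0, Z=0, W=1, U=2, X=3) weight 1/96
  (Y=0, Z=1, W=0, U=1, X=2) weight 1/64
  (Y=0, Z=1, W=0, U=2, X=2) weight 1/64
  (Y=0, Z=1, W=1, U=1, X=2) weight 1/64
  (Y=0, Z=1, W=1, U=2, X=2) weight 1/64
  … 8 more
Group by X:
  weight(X=2) = 1/8
  weight(X=3) = 1/8
Total weight = 1/8 + 1/8 = 1/4
P(X=2 | obs) = 1/8 / 1/4 = 1/2
P(X=3 | obs) = 1/8 / 1/4 = 1/2

P(X = 2 | obs) = 1/2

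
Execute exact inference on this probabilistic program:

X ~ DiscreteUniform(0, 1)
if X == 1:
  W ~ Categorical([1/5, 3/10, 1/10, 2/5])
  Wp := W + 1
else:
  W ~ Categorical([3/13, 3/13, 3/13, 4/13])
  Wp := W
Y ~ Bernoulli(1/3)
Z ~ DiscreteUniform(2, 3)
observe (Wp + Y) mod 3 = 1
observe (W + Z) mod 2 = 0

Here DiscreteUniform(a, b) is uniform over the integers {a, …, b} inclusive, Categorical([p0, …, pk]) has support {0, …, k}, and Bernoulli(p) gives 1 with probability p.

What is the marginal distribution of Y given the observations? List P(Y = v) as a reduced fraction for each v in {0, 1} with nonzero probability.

Enumerate traces; 6 have nonzero weight after conditioning:
  (X=0, W=0, Y=1, Z=2) weight 1/52
  (X=0, W=1, Y=0, Z=3) weight 1/26
  (X=0, W=3, Y=1, Z=3) weight 1/39
  (X=1, W=0, Y=0, Z=2) weight 1/30
  (X=1, W=2, Y=1, Z=2) weight 1/120
  (X=1, W=3, Y=0, Z=3) weight 1/15
Group by Y:
  weight(Y=0) = 9/65
  weight(Y=1) = 83/1560
Total weight = 9/65 + 83/1560 = 23/120
P(Y=0 | obs) = 9/65 / 23/120 = 216/299
P(Y=1 | obs) = 83/1560 / 23/120 = 83/299

P(Y=0) = 216/299, P(Y=1) = 83/299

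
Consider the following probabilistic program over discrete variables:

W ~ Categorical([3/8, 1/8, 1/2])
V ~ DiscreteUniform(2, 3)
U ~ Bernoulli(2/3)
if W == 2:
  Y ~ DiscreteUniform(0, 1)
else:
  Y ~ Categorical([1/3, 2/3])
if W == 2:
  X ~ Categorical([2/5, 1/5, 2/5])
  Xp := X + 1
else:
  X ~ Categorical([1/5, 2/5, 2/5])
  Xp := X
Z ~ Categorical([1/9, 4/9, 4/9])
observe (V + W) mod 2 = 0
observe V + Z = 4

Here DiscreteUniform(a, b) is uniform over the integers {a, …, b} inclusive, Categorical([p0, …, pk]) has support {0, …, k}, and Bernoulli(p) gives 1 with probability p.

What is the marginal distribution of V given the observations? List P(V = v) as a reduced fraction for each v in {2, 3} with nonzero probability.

Enumerate traces; 36 have nonzero weight after conditioning:
  (W=0, V=2, U=0, Y=0, X=0, Z=2) weight 1/540
  (W=0, V=2, U=0, Y=0, X=1, Z=2) weight 1/270
  (W=0, V=2, U=0, Y=0, X=2, Z=2) weight 1/270
  (W=0, V=2, U=0, Y=1, X=0, Z=2) weight 1/270
  (W=0, V=2, U=0, Y=1, X=1, Z=2) weight 1/135
  (W=0, V=2, U=0, Y=1, X=2, Z=2) weight 1/135
  (W=0, V=2, U=1, Y=0, X=0, Z=2) weight 1/270
  (W=0, V=2, U=1, Y=0, X=1, Z=2) weight 1/135
  (W=1, V=3, U=0, Y=0, X=0, Z=1) weight 1/1620
  … 27 more
Group by V:
  weight(V=2) = 7/36
  weight(V=3) = 1/36
Total weight = 7/36 + 1/36 = 2/9
P(V=2 | obs) = 7/36 / 2/9 = 7/8
P(V=3 | obs) = 1/36 / 2/9 = 1/8

P(V=2) = 7/8, P(V=3) = 1/8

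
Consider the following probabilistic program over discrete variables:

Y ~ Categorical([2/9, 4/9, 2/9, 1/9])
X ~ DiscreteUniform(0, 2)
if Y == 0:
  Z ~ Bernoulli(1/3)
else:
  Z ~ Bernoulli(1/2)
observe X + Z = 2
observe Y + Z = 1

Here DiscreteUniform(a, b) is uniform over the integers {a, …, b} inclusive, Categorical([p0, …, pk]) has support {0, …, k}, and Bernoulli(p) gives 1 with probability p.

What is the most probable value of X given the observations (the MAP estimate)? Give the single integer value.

argmax_v P(X = v | obs) = 2

Enumerate traces; 2 have nonzero weight after conditioning:
  (Y=0, X=1, Z=1) weight 2/81
  (Y=1, X=2, Z=0) weight 2/27
Group by X:
  weight(X=1) = 2/81
  weight(X=2) = 2/27
Total weight = 2/81 + 2/27 = 8/81
P(X=1 | obs) = 2/81 / 8/81 = 1/4
P(X=2 | obs) = 2/27 / 8/81 = 3/4
argmax = 2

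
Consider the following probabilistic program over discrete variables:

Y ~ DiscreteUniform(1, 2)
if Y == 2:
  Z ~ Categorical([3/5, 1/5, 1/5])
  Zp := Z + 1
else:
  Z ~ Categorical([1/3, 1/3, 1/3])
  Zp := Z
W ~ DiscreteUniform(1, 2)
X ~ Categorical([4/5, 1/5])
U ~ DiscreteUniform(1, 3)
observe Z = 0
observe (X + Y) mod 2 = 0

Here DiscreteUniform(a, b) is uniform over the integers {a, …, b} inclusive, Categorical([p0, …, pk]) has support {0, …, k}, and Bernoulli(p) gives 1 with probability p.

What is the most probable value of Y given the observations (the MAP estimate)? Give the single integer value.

argmax_v P(Y = v | obs) = 2

Enumerate traces; 12 have nonzero weight after conditioning:
  (Y=1, Z=0, W=1, X=1, U=1) weight 1/180
  (Y=1, Z=0, W=1, X=1, U=2) weight 1/180
  (Y=1, Z=0, W=1, X=1, U=3) weight 1/180
  (Y=1, Z=0, W=2, X=1, U=1) weight 1/180
  (Y=1, Z=0, W=2, X=1, U=2) weight 1/180
  (Y=1, Z=0, W=2, X=1, U=3) weight 1/180
  (Y=2, Z=0, W=1, X=0, U=1) weight 1/25
  (Y=2, Z=0, W=1, X=0, U=2) weight 1/25
  … 4 more
Group by Y:
  weight(Y=1) = 1/30
  weight(Y=2) = 6/25
Total weight = 1/30 + 6/25 = 41/150
P(Y=1 | obs) = 1/30 / 41/150 = 5/41
P(Y=2 | obs) = 6/25 / 41/150 = 36/41
argmax = 2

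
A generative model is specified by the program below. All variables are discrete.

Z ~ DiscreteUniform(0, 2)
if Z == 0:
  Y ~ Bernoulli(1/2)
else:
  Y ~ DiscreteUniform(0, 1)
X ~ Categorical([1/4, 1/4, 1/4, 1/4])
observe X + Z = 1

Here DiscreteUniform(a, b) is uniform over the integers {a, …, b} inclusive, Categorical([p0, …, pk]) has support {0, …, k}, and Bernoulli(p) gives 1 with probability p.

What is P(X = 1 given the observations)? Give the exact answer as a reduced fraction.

Enumerate traces; 4 have nonzero weight after conditioning:
  (Z=0, Y=0, X=1) weight 1/24
  (Z=0, Y=1, X=1) weight 1/24
  (Z=1, Y=0, X=0) weight 1/24
  (Z=1, Y=1, X=0) weight 1/24
Group by X:
  weight(X=0) = 1/12
  weight(X=1) = 1/12
Total weight = 1/12 + 1/12 = 1/6
P(X=0 | obs) = 1/12 / 1/6 = 1/2
P(X=1 | obs) = 1/12 / 1/6 = 1/2

P(X = 1 | obs) = 1/2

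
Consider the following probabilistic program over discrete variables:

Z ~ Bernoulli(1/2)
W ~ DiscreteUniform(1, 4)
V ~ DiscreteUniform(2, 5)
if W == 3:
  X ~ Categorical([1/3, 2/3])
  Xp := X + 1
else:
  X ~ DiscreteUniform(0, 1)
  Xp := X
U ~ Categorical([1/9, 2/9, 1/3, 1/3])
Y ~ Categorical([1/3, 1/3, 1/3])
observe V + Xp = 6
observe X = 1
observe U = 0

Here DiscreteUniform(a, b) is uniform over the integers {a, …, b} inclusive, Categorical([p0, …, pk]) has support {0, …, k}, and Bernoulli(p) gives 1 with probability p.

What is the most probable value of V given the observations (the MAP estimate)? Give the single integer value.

argmax_v P(V = v | obs) = 5

Enumerate traces; 24 have nonzero weight after conditioning:
  (Z=0, W=1, V=5, X=1, U=0, Y=0) weight 1/1728
  (Z=0, W=1, V=5, X=1, U=0, Y=1) weight 1/1728
  (Z=0, W=1, V=5, X=1, U=0, Y=2) weight 1/1728
  (Z=0, W=2, V=5, X=1, U=0, Y=0) weight 1/1728
  (Z=0, W=2, V=5, X=1, U=0, Y=1) weight 1/1728
  (Z=0, W=2, V=5, X=1, U=0, Y=2) weight 1/1728
  (Z=0, W=3, V=4, X=1, U=0, Y=0) weight 1/1296
  (Z=0, W=3, V=4, X=1, U=0, Y=1) weight 1/1296
  … 16 more
Group by V:
  weight(V=4) = 1/216
  weight(V=5) = 1/96
Total weight = 1/216 + 1/96 = 13/864
P(V=4 | obs) = 1/216 / 13/864 = 4/13
P(V=5 | obs) = 1/96 / 13/864 = 9/13
argmax = 5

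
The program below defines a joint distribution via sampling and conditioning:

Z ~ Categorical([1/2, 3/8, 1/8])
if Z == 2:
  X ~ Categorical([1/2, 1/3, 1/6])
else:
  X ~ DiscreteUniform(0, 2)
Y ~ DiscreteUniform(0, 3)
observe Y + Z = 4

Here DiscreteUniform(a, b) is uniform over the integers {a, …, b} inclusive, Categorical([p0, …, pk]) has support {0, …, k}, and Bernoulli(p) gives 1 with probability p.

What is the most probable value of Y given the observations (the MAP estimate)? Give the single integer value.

argmax_v P(Y = v | obs) = 3

Enumerate traces; 6 have nonzero weight after conditioning:
  (Z=1, X=0, Y=3) weight 1/32
  (Z=1, X=1, Y=3) weight 1/32
  (Z=1, X=2, Y=3) weight 1/32
  (Z=2, X=0, Y=2) weight 1/64
  (Z=2, X=1, Y=2) weight 1/96
  (Z=2, X=2, Y=2) weight 1/192
Group by Y:
  weight(Y=2) = 1/32
  weight(Y=3) = 3/32
Total weight = 1/32 + 3/32 = 1/8
P(Y=2 | obs) = 1/32 / 1/8 = 1/4
P(Y=3 | obs) = 3/32 / 1/8 = 3/4
argmax = 3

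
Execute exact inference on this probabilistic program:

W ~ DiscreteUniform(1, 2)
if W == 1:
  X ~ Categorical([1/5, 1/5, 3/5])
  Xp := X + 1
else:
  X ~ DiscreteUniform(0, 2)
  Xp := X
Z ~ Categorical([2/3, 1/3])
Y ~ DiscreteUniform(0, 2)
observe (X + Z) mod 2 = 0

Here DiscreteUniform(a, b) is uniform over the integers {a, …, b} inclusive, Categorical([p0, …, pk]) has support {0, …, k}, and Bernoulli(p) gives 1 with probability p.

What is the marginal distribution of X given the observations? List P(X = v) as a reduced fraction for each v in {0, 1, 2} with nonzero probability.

Enumerate traces; 18 have nonzero weight after conditioning:
  (W=1, X=0, Z=0, Y=0) weight 1/45
  (W=1, X=0, Z=0, Y=1) weight 1/45
  (W=1, X=0, Z=0, Y=2) weight 1/45
  (W=1, X=1, Z=1, Y=0) weight 1/90
  (W=1, X=1, Z=1, Y=1) weight 1/90
  (W=1, X=1, Z=1, Y=2) weight 1/90
  (W=1, X=2, Z=0, Y=0) weight 1/15
  (W=1, X=2, Z=0, Y=1) weight 1/15
  … 10 more
Group by X:
  weight(X=0) = 8/45
  weight(X=1) = 4/45
  weight(X=2) = 14/45
Total weight = 8/45 + 4/45 + 14/45 = 26/45
P(X=0 | obs) = 8/45 / 26/45 = 4/13
P(X=1 | obs) = 4/45 / 26/45 = 2/13
P(X=2 | obs) = 14/45 / 26/45 = 7/13

P(X=0) = 4/13, P(X=1) = 2/13, P(X=2) = 7/13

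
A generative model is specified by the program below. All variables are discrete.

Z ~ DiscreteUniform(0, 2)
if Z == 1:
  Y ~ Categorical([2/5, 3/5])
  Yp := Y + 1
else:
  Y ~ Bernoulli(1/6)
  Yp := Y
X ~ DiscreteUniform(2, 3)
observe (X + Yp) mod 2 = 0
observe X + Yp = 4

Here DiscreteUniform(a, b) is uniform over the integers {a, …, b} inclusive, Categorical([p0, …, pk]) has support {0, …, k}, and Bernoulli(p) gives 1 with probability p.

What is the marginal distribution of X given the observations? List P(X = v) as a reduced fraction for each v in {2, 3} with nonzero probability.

P(X=2) = 9/20, P(X=3) = 11/20

Enumerate traces; 4 have nonzero weight after conditioning:
  (Z=0, Y=1, X=3) weight 1/36
  (Z=1, Y=0, X=3) weight 1/15
  (Z=1, Y=1, X=2) weight 1/10
  (Z=2, Y=1, X=3) weight 1/36
Group by X:
  weight(X=2) = 1/10
  weight(X=3) = 11/90
Total weight = 1/10 + 11/90 = 2/9
P(X=2 | obs) = 1/10 / 2/9 = 9/20
P(X=3 | obs) = 11/90 / 2/9 = 11/20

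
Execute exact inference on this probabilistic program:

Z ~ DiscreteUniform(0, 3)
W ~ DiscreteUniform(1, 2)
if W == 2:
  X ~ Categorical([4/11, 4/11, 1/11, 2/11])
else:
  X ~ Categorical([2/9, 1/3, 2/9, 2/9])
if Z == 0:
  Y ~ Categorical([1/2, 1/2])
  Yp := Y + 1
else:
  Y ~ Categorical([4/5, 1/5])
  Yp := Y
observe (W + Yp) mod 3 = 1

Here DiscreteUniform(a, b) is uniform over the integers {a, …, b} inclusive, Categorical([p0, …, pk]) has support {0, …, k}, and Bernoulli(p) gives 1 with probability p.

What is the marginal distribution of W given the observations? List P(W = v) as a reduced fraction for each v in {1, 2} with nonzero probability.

P(W=1) = 24/29, P(W=2) = 5/29

Enumerate traces; 16 have nonzero weight after conditioning:
  (Z=0, W=2, X=0, Y=1) weight 1/44
  (Z=0, W=2, X=1, Y=1) weight 1/44
  (Z=0, W=2, X=2, Y=1) weight 1/176
  (Z=0, W=2, X=3, Y=1) weight 1/88
  (Z=1, W=1, X=0, Y=0) weight 1/45
  (Z=1, W=1, X=1, Y=0) weight 1/30
  (Z=1, W=1, X=2, Y=0) weight 1/45
  (Z=1, W=1, X=3, Y=0) weight 1/45
  … 8 more
Group by W:
  weight(W=1) = 3/10
  weight(W=2) = 1/16
Total weight = 3/10 + 1/16 = 29/80
P(W=1 | obs) = 3/10 / 29/80 = 24/29
P(W=2 | obs) = 1/16 / 29/80 = 5/29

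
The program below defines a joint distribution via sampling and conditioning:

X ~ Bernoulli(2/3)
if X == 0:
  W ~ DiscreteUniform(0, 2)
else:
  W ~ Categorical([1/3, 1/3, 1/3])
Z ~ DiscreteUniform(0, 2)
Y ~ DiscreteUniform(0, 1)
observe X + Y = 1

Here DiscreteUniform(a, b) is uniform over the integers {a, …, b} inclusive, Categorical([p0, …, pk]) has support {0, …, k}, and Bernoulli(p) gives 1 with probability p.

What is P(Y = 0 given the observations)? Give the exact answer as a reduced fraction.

Enumerate traces; 18 have nonzero weight after conditioning:
  (X=0, W=0, Z=0, Y=1) weight 1/54
  (X=0, W=0, Z=1, Y=1) weight 1/54
  (X=0, W=0, Z=2, Y=1) weight 1/54
  (X=0, W=1, Z=0, Y=1) weight 1/54
  (X=0, W=1, Z=1, Y=1) weight 1/54
  (X=0, W=1, Z=2, Y=1) weight 1/54
  (X=0, W=2, Z=0, Y=1) weight 1/54
  (X=0, W=2, Z=1, Y=1) weight 1/54
  (X=1, W=0, Z=0, Y=0) weight 1/27
  … 9 more
Group by Y:
  weight(Y=0) = 1/3
  weight(Y=1) = 1/6
Total weight = 1/3 + 1/6 = 1/2
P(Y=0 | obs) = 1/3 / 1/2 = 2/3
P(Y=1 | obs) = 1/6 / 1/2 = 1/3

P(Y = 0 | obs) = 2/3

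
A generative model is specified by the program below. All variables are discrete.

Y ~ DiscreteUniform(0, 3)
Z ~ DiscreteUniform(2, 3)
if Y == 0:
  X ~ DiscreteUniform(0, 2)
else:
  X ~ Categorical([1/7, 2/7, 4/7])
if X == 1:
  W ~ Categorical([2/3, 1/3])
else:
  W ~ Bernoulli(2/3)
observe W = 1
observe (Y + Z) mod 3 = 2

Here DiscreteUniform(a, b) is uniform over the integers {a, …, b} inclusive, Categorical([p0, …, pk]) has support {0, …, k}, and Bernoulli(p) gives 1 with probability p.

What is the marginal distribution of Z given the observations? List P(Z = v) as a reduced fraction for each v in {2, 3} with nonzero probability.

Enumerate traces; 9 have nonzero weight after conditioning:
  (Y=0, Z=2, X=0, W=1) weight 1/36
  (Y=0, Z=2, X=1, W=1) weight 1/72
  (Y=0, Z=2, X=2, W=1) weight 1/36
  (Y=2, Z=3, X=0, W=1) weight 1/84
  (Y=2, Z=3, X=1, W=1) weight 1/84
  (Y=2, Z=3, X=2, W=1) weight 1/21
  (Y=3, Z=2, X=0, W=1) weight 1/84
  (Y=3, Z=2, X=1, W=1) weight 1/84
  … 1 more
Group by Z:
  weight(Z=2) = 71/504
  weight(Z=3) = 1/14
Total weight = 71/504 + 1/14 = 107/504
P(Z=2 | obs) = 71/504 / 107/504 = 71/107
P(Z=3 | obs) = 1/14 / 107/504 = 36/107

P(Z=2) = 71/107, P(Z=3) = 36/107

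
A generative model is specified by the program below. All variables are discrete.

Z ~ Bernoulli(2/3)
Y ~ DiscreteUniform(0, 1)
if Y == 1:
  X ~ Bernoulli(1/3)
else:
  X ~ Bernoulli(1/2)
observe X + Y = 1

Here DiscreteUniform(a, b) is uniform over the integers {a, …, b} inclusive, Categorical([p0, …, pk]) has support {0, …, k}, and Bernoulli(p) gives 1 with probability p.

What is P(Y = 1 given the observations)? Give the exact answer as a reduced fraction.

Enumerate traces; 4 have nonzero weight after conditioning:
  (Z=0, Y=0, X=1) weight 1/12
  (Z=0, Y=1, X=0) weight 1/9
  (Z=1, Y=0, X=1) weight 1/6
  (Z=1, Y=1, X=0) weight 2/9
Group by Y:
  weight(Y=0) = 1/4
  weight(Y=1) = 1/3
Total weight = 1/4 + 1/3 = 7/12
P(Y=0 | obs) = 1/4 / 7/12 = 3/7
P(Y=1 | obs) = 1/3 / 7/12 = 4/7

P(Y = 1 | obs) = 4/7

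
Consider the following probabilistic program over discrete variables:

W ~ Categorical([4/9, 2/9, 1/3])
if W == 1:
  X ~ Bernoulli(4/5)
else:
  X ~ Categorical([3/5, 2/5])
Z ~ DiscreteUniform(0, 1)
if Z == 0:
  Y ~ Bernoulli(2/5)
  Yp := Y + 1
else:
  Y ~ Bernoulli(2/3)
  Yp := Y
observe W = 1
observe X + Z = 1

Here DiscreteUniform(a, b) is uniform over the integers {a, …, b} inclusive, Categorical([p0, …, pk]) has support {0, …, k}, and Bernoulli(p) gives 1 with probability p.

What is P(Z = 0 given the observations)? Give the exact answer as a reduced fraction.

Enumerate traces; 4 have nonzero weight after conditioning:
  (W=1, X=0, Z=1, Y=0) weight 1/135
  (W=1, X=0, Z=1, Y=1) weight 2/135
  (W=1, X=1, Z=0, Y=0) weight 4/75
  (W=1, X=1, Z=0, Y=1) weight 8/225
Group by Z:
  weight(Z=0) = 4/45
  weight(Z=1) = 1/45
Total weight = 4/45 + 1/45 = 1/9
P(Z=0 | obs) = 4/45 / 1/9 = 4/5
P(Z=1 | obs) = 1/45 / 1/9 = 1/5

P(Z = 0 | obs) = 4/5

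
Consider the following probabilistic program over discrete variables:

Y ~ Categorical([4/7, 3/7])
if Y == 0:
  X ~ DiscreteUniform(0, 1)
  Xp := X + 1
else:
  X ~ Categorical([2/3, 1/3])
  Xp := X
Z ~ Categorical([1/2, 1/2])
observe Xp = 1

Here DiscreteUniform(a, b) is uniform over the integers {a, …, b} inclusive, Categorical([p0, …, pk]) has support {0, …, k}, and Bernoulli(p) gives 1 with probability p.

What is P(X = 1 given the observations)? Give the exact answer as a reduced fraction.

Enumerate traces; 4 have nonzero weight after conditioning:
  (Y=0, X=0, Z=0) weight 1/7
  (Y=0, X=0, Z=1) weight 1/7
  (Y=1, X=1, Z=0) weight 1/14
  (Y=1, X=1, Z=1) weight 1/14
Group by X:
  weight(X=0) = 2/7
  weight(X=1) = 1/7
Total weight = 2/7 + 1/7 = 3/7
P(X=0 | obs) = 2/7 / 3/7 = 2/3
P(X=1 | obs) = 1/7 / 3/7 = 1/3

P(X = 1 | obs) = 1/3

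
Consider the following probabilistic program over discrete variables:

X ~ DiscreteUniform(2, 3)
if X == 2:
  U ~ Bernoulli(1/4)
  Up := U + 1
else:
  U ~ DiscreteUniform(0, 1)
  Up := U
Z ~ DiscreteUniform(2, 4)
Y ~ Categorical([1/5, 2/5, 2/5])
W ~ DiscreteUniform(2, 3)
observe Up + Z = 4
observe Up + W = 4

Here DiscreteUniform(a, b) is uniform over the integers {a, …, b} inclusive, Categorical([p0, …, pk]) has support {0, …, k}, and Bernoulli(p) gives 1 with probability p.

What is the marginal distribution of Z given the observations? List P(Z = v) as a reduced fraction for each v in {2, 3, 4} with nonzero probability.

P(Z=2) = 1/6, P(Z=3) = 5/6

Enumerate traces; 9 have nonzero weight after conditioning:
  (X=2, U=0, Z=3, Y=0, W=3) weight 1/80
  (X=2, U=0, Z=3, Y=1, W=3) weight 1/40
  (X=2, U=0, Z=3, Y=2, W=3) weight 1/40
  (X=2, U=1, Z=2, Y=0, W=2) weight 1/240
  (X=2, U=1, Z=2, Y=1, W=2) weight 1/120
  (X=2, U=1, Z=2, Y=2, W=2) weight 1/120
  (X=3, U=1, Z=3, Y=0, W=3) weight 1/120
  (X=3, U=1, Z=3, Y=1, W=3) weight 1/60
  … 1 more
Group by Z:
  weight(Z=2) = 1/48
  weight(Z=3) = 5/48
Total weight = 1/48 + 5/48 = 1/8
P(Z=2 | obs) = 1/48 / 1/8 = 1/6
P(Z=3 | obs) = 5/48 / 1/8 = 5/6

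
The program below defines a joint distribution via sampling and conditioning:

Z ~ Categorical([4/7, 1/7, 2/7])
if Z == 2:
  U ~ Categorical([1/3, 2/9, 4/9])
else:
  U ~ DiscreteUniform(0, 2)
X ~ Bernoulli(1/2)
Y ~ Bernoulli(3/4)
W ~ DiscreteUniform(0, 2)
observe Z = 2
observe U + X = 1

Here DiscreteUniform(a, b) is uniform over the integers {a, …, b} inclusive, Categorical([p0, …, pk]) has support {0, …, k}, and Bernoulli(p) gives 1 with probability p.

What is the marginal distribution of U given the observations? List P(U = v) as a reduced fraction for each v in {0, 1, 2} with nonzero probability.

Enumerate traces; 12 have nonzero weight after conditioning:
  (Z=2, U=0, X=1, Y=0, W=0) weight 1/252
  (Z=2, U=0, X=1, Y=0, W=1) weight 1/252
  (Z=2, U=0, X=1, Y=0, W=2) weight 1/252
  (Z=2, U=0, X=1, Y=1, W=0) weight 1/84
  (Z=2, U=0, X=1, Y=1, W=1) weight 1/84
  (Z=2, U=0, X=1, Y=1, W=2) weight 1/84
  (Z=2, U=1, X=0, Y=0, W=0) weight 1/378
  (Z=2, U=1, X=0, Y=0, W=1) weight 1/378
  … 4 more
Group by U:
  weight(U=0) = 1/21
  weight(U=1) = 2/63
Total weight = 1/21 + 2/63 = 5/63
P(U=0 | obs) = 1/21 / 5/63 = 3/5
P(U=1 | obs) = 2/63 / 5/63 = 2/5

P(U=0) = 3/5, P(U=1) = 2/5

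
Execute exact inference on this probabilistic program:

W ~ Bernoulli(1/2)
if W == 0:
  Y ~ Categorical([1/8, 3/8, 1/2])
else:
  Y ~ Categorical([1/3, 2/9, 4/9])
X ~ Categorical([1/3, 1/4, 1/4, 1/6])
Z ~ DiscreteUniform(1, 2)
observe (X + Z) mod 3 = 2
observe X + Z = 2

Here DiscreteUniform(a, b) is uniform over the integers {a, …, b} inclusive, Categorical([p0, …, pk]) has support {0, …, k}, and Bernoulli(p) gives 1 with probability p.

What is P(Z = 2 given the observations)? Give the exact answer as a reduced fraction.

P(Z = 2 | obs) = 4/7

Enumerate traces; 12 have nonzero weight after conditioning:
  (W=0, Y=0, X=0, Z=2) weight 1/96
  (W=0, Y=0, X=1, Z=1) weight 1/128
  (W=0, Y=1, X=0, Z=2) weight 1/32
  (W=0, Y=1, X=1, Z=1) weight 3/128
  (W=0, Y=2, X=0, Z=2) weight 1/24
  (W=0, Y=2, X=1, Z=1) weight 1/32
  (W=1, Y=0, X=0, Z=2) weight 1/36
  (W=1, Y=0, X=1, Z=1) weight 1/48
  … 4 more
Group by Z:
  weight(Z=1) = 1/8
  weight(Z=2) = 1/6
Total weight = 1/8 + 1/6 = 7/24
P(Z=1 | obs) = 1/8 / 7/24 = 3/7
P(Z=2 | obs) = 1/6 / 7/24 = 4/7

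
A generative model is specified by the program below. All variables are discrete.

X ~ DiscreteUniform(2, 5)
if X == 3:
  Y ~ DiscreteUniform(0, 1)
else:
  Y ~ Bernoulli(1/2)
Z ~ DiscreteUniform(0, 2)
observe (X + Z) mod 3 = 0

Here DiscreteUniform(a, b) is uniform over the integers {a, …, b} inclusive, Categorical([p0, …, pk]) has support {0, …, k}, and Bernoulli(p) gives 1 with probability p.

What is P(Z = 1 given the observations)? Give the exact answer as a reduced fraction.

P(Z = 1 | obs) = 1/2

Enumerate traces; 8 have nonzero weight after conditioning:
  (X=2, Y=0, Z=1) weight 1/24
  (X=2, Y=1, Z=1) weight 1/24
  (X=3, Y=0, Z=0) weight 1/24
  (X=3, Y=1, Z=0) weight 1/24
  (X=4, Y=0, Z=2) weight 1/24
  (X=4, Y=1, Z=2) weight 1/24
  (X=5, Y=0, Z=1) weight 1/24
  (X=5, Y=1, Z=1) weight 1/24
Group by Z:
  weight(Z=0) = 1/12
  weight(Z=1) = 1/6
  weight(Z=2) = 1/12
Total weight = 1/12 + 1/6 + 1/12 = 1/3
P(Z=0 | obs) = 1/12 / 1/3 = 1/4
P(Z=1 | obs) = 1/6 / 1/3 = 1/2
P(Z=2 | obs) = 1/12 / 1/3 = 1/4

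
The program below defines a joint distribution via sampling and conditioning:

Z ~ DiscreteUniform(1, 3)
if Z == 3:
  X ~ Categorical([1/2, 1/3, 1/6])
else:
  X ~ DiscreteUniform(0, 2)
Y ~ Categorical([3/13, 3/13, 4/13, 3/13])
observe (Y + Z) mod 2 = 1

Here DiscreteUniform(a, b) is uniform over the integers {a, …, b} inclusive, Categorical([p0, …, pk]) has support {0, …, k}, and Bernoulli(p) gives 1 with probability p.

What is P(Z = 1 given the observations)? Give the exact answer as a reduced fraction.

P(Z = 1 | obs) = 7/20

Enumerate traces; 18 have nonzero weight after conditioning:
  (Z=1, X=0, Y=0) weight 1/39
  (Z=1, X=0, Y=2) weight 4/117
  (Z=1, X=1, Y=0) weight 1/39
  (Z=1, X=1, Y=2) weight 4/117
  (Z=1, X=2, Y=0) weight 1/39
  (Z=1, X=2, Y=2) weight 4/117
  (Z=2, X=0, Y=1) weight 1/39
  (Z=2, X=0, Y=3) weight 1/39
  (Z=3, X=0, Y=0) weight 1/26
  … 9 more
Group by Z:
  weight(Z=1) = 7/39
  weight(Z=2) = 2/13
  weight(Z=3) = 7/39
Total weight = 7/39 + 2/13 + 7/39 = 20/39
P(Z=1 | obs) = 7/39 / 20/39 = 7/20
P(Z=2 | obs) = 2/13 / 20/39 = 3/10
P(Z=3 | obs) = 7/39 / 20/39 = 7/20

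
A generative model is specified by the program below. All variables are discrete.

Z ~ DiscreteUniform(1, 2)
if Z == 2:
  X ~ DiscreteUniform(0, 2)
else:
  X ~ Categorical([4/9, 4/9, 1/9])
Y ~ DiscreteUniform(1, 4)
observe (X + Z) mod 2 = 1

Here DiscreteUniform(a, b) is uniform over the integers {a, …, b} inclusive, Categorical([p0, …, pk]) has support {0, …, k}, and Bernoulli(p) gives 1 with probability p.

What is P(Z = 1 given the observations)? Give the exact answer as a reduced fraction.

P(Z = 1 | obs) = 5/8

Enumerate traces; 12 have nonzero weight after conditioning:
  (Z=1, X=0, Y=1) weight 1/18
  (Z=1, X=0, Y=2) weight 1/18
  (Z=1, X=0, Y=3) weight 1/18
  (Z=1, X=0, Y=4) weight 1/18
  (Z=1, X=2, Y=1) weight 1/72
  (Z=1, X=2, Y=2) weight 1/72
  (Z=1, X=2, Y=3) weight 1/72
  (Z=1, X=2, Y=4) weight 1/72
  (Z=2, X=1, Y=1) weight 1/24
  … 3 more
Group by Z:
  weight(Z=1) = 5/18
  weight(Z=2) = 1/6
Total weight = 5/18 + 1/6 = 4/9
P(Z=1 | obs) = 5/18 / 4/9 = 5/8
P(Z=2 | obs) = 1/6 / 4/9 = 3/8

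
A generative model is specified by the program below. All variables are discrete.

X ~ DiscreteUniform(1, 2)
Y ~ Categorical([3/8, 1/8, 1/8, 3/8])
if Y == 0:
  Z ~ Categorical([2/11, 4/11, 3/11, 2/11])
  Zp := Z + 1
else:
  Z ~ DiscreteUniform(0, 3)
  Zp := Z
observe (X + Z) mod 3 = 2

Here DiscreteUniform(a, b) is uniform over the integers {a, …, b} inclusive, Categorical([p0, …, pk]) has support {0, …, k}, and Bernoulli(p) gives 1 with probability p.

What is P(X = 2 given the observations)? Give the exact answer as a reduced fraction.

Enumerate traces; 12 have nonzero weight after conditioning:
  (X=1, Y=0, Z=1) weight 3/44
  (X=1, Y=1, Z=1) weight 1/64
  (X=1, Y=2, Z=1) weight 1/64
  (X=1, Y=3, Z=1) weight 3/64
  (X=2, Y=0, Z=0) weight 3/88
  (X=2, Y=0, Z=3) weight 3/88
  (X=2, Y=1, Z=0) weight 1/64
  (X=2, Y=1, Z=3) weight 1/64
  … 4 more
Group by X:
  weight(X=1) = 103/704
  weight(X=2) = 79/352
Total weight = 103/704 + 79/352 = 261/704
P(X=1 | obs) = 103/704 / 261/704 = 103/261
P(X=2 | obs) = 79/352 / 261/704 = 158/261

P(X = 2 | obs) = 158/261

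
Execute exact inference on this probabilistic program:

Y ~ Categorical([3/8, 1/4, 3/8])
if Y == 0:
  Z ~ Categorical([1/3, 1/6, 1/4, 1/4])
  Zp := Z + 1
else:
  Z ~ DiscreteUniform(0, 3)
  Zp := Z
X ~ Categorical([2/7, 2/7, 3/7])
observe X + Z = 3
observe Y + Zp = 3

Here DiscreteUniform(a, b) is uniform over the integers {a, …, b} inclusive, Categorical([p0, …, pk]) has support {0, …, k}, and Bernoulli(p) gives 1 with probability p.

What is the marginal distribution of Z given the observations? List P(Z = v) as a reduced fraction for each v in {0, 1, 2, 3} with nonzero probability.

P(Z=1) = 9/19, P(Z=2) = 10/19

Enumerate traces; 3 have nonzero weight after conditioning:
  (Y=0, Z=2, X=1) weight 3/112
  (Y=1, Z=2, X=1) weight 1/56
  (Y=2, Z=1, X=2) weight 9/224
Group by Z:
  weight(Z=1) = 9/224
  weight(Z=2) = 5/112
Total weight = 9/224 + 5/112 = 19/224
P(Z=1 | obs) = 9/224 / 19/224 = 9/19
P(Z=2 | obs) = 5/112 / 19/224 = 10/19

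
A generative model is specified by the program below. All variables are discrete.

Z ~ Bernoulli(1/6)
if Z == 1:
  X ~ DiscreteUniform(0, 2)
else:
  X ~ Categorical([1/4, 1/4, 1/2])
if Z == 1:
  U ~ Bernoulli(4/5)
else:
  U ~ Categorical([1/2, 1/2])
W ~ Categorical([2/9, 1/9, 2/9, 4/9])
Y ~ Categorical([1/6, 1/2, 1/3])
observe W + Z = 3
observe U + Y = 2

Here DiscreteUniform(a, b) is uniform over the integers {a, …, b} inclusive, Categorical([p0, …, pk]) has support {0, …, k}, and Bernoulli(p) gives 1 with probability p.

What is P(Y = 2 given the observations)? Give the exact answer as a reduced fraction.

P(Y = 2 | obs) = 52/139

Enumerate traces; 12 have nonzero weight after conditioning:
  (Z=0, X=0, U=0, W=3, Y=2) weight 5/324
  (Z=0, X=0, U=1, W=3, Y=1) weight 5/216
  (Z=0, X=1, U=0, W=3, Y=2) weight 5/324
  (Z=0, X=1, U=1, W=3, Y=1) weight 5/216
  (Z=0, X=2, U=0, W=3, Y=2) weight 5/162
  (Z=0, X=2, U=1, W=3, Y=1) weight 5/108
  (Z=1, X=0, U=0, W=2, Y=2) weight 1/1215
  (Z=1, X=0, U=1, W=2, Y=1) weight 2/405
  … 4 more
Group by Y:
  weight(Y=1) = 29/270
  weight(Y=2) = 26/405
Total weight = 29/270 + 26/405 = 139/810
P(Y=1 | obs) = 29/270 / 139/810 = 87/139
P(Y=2 | obs) = 26/405 / 139/810 = 52/139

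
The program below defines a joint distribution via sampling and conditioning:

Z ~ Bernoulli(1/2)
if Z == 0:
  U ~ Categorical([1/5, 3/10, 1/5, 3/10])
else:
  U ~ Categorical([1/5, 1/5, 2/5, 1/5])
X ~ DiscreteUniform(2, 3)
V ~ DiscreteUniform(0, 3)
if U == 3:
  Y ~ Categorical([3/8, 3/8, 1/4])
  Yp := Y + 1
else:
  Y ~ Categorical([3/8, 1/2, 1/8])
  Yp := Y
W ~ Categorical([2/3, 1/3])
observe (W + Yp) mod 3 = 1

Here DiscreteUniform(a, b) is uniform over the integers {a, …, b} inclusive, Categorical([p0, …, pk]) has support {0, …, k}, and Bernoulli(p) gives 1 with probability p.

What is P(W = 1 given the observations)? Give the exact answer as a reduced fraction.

P(W = 1 | obs) = 11/41

Enumerate traces; 128 have nonzero weight after conditioning:
  (Z=0, U=0, X=2, V=0, Y=0, W=1) weight 1/640
  (Z=0, U=0, X=2, V=0, Y=1, W=0) weight 1/240
  (Z=0, U=0, X=2, V=1, Y=0, W=1) weight 1/640
  (Z=0, U=0, X=2, V=1, Y=1, W=0) weight 1/240
  (Z=0, U=0, X=2, V=2, Y=0, W=1) weight 1/640
  (Z=0, U=0, X=2, V=2, Y=1, W=0) weight 1/240
  (Z=0, U=0, X=2, V=3, Y=0, W=1) weight 1/640
  (Z=0, U=0, X=2, V=3, Y=1, W=0) weight 1/240
  … 120 more
Group by W:
  weight(W=0) = 5/16
  weight(W=1) = 11/96
Total weight = 5/16 + 11/96 = 41/96
P(W=0 | obs) = 5/16 / 41/96 = 30/41
P(W=1 | obs) = 11/96 / 41/96 = 11/41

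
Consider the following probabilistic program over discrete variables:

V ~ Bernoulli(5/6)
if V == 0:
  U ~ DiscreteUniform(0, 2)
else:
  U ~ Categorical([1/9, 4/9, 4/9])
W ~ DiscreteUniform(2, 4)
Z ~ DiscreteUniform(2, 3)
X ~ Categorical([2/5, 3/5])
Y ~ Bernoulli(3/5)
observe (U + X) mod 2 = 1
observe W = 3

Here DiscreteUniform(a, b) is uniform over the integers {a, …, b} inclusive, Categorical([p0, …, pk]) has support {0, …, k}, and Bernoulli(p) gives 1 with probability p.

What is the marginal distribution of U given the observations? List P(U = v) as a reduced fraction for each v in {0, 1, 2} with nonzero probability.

P(U=0) = 24/139, P(U=1) = 46/139, P(U=2) = 69/139

Enumerate traces; 24 have nonzero weight after conditioning:
  (V=0, U=0, W=3, Z=2, X=1, Y=0) weight 1/450
  (V=0, U=0, W=3, Z=2, X=1, Y=1) weight 1/300
  (V=0, U=0, W=3, Z=3, X=1, Y=0) weight 1/450
  (V=0, U=0, W=3, Z=3, X=1, Y=1) weight 1/300
  (V=0, U=1, W=3, Z=2, X=0, Y=0) weight 1/675
  (V=0, U=1, W=3, Z=2, X=0, Y=1) weight 1/450
  (V=0, U=1, W=3, Z=3, X=0, Y=0) weight 1/675
  (V=0, U=1, W=3, Z=3, X=0, Y=1) weight 1/450
  (V=0, U=2, W=3, Z=2, X=1, Y=0) weight 1/450
  … 15 more
Group by U:
  weight(U=0) = 4/135
  weight(U=1) = 23/405
  weight(U=2) = 23/270
Total weight = 4/135 + 23/405 + 23/270 = 139/810
P(U=0 | obs) = 4/135 / 139/810 = 24/139
P(U=1 | obs) = 23/405 / 139/810 = 46/139
P(U=2 | obs) = 23/270 / 139/810 = 69/139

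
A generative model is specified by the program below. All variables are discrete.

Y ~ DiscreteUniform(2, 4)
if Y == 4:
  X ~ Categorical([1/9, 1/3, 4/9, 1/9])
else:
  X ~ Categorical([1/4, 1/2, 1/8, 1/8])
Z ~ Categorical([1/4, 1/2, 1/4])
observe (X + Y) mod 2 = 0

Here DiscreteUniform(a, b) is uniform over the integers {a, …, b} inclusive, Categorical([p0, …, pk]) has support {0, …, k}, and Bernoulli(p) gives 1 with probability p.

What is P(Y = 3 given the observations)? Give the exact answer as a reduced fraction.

Enumerate traces; 18 have nonzero weight after conditioning:
  (Y=2, X=0, Z=0) weight 1/48
  (Y=2, X=0, Z=1) weight 1/24
  (Y=2, X=0, Z=2) weight 1/48
  (Y=2, X=2, Z=0) weight 1/96
  (Y=2, X=2, Z=1) weight 1/48
  (Y=2, X=2, Z=2) weight 1/96
  (Y=3, X=1, Z=0) weight 1/24
  (Y=3, X=1, Z=1) weight 1/12
  (Y=4, X=0, Z=0) weight 1/108
  … 9 more
Group by Y:
  weight(Y=2) = 1/8
  weight(Y=3) = 5/24
  weight(Y=4) = 5/27
Total weight = 1/8 + 5/24 + 5/27 = 14/27
P(Y=2 | obs) = 1/8 / 14/27 = 27/112
P(Y=3 | obs) = 5/24 / 14/27 = 45/112
P(Y=4 | obs) = 5/27 / 14/27 = 5/14

P(Y = 3 | obs) = 45/112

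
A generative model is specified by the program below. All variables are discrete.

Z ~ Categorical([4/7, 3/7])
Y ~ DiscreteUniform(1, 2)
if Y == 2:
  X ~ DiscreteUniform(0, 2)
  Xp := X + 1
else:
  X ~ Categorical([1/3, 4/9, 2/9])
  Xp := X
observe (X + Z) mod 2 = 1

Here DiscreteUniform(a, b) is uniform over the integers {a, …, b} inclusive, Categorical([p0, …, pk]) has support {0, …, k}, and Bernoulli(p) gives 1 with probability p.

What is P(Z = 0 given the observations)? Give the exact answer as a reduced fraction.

Enumerate traces; 6 have nonzero weight after conditioning:
  (Z=0, Y=1, X=1) weight 8/63
  (Z=0, Y=2, X=1) weight 2/21
  (Z=1, Y=1, X=0) weight 1/14
  (Z=1, Y=1, X=2) weight 1/21
  (Z=1, Y=2, X=0) weight 1/14
  (Z=1, Y=2, X=2) weight 1/14
Group by Z:
  weight(Z=0) = 2/9
  weight(Z=1) = 11/42
Total weight = 2/9 + 11/42 = 61/126
P(Z=0 | obs) = 2/9 / 61/126 = 28/61
P(Z=1 | obs) = 11/42 / 61/126 = 33/61

P(Z = 0 | obs) = 28/61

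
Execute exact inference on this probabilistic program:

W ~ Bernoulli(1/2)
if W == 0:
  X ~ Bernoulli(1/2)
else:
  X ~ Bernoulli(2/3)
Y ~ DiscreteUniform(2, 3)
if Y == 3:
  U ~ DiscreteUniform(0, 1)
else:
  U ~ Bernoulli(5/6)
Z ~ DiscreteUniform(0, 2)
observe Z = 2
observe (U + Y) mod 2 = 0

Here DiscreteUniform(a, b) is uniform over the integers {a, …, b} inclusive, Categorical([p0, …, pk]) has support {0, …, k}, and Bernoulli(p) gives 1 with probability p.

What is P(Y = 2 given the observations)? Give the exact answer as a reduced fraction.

Enumerate traces; 8 have nonzero weight after conditioning:
  (W=0, X=0, Y=2, U=0, Z=2) weight 1/144
  (W=0, X=0, Y=3, U=1, Z=2) weight 1/48
  (W=0, X=1, Y=2, U=0, Z=2) weight 1/144
  (W=0, X=1, Y=3, U=1, Z=2) weight 1/48
  (W=1, X=0, Y=2, U=0, Z=2) weight 1/216
  (W=1, X=0, Y=3, U=1, Z=2) weight 1/72
  (W=1, X=1, Y=2, U=0, Z=2) weight 1/108
  (W=1, X=1, Y=3, U=1, Z=2) weight 1/36
Group by Y:
  weight(Y=2) = 1/36
  weight(Y=3) = 1/12
Total weight = 1/36 + 1/12 = 1/9
P(Y=2 | obs) = 1/36 / 1/9 = 1/4
P(Y=3 | obs) = 1/12 / 1/9 = 3/4

P(Y = 2 | obs) = 1/4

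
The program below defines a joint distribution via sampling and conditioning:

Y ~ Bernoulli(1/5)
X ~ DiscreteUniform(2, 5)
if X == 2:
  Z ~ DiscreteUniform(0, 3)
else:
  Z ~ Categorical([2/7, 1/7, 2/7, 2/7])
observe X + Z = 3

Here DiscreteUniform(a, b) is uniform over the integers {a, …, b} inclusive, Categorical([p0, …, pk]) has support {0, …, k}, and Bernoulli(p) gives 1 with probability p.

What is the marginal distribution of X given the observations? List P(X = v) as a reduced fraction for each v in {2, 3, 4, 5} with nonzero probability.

Enumerate traces; 4 have nonzero weight after conditioning:
  (Y=0, X=2, Z=1) weight 1/20
  (Y=0, X=3, Z=0) weight 2/35
  (Y=1, X=2, Z=1) weight 1/80
  (Y=1, X=3, Z=0) weight 1/70
Group by X:
  weight(X=2) = 1/16
  weight(X=3) = 1/14
Total weight = 1/16 + 1/14 = 15/112
P(X=2 | obs) = 1/16 / 15/112 = 7/15
P(X=3 | obs) = 1/14 / 15/112 = 8/15

P(X=2) = 7/15, P(X=3) = 8/15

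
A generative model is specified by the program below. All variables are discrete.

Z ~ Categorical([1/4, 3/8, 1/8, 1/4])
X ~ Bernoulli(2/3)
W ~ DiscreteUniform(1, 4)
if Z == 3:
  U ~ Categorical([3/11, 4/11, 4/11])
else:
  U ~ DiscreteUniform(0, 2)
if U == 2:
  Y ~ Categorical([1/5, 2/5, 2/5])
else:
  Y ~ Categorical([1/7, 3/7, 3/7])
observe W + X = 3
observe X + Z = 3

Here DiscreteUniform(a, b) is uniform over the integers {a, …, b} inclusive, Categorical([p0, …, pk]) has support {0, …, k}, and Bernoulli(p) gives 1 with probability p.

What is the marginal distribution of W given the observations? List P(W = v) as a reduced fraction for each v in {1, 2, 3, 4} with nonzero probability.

P(W=2) = 1/2, P(W=3) = 1/2

Enumerate traces; 18 have nonzero weight after conditioning:
  (Z=2, X=1, W=2, U=0, Y=0) weight 1/1008
  (Z=2, X=1, W=2, U=0, Y=1) weight 1/336
  (Z=2, X=1, W=2, U=0, Y=2) weight 1/336
  (Z=2, X=1, W=2, U=1, Y=0) weight 1/1008
  (Z=2, X=1, W=2, U=1, Y=1) weight 1/336
  (Z=2, X=1, W=2, U=1, Y=2) weight 1/336
  (Z=2, X=1, W=2, U=2, Y=0) weight 1/720
  (Z=2, X=1, W=2, U=2, Y=1) weight 1/360
  (Z=3, X=0, W=3, U=0, Y=0) weight 1/1232
  … 9 more
Group by W:
  weight(W=2) = 1/48
  weight(W=3) = 1/48
Total weight = 1/48 + 1/48 = 1/24
P(W=2 | obs) = 1/48 / 1/24 = 1/2
P(W=3 | obs) = 1/48 / 1/24 = 1/2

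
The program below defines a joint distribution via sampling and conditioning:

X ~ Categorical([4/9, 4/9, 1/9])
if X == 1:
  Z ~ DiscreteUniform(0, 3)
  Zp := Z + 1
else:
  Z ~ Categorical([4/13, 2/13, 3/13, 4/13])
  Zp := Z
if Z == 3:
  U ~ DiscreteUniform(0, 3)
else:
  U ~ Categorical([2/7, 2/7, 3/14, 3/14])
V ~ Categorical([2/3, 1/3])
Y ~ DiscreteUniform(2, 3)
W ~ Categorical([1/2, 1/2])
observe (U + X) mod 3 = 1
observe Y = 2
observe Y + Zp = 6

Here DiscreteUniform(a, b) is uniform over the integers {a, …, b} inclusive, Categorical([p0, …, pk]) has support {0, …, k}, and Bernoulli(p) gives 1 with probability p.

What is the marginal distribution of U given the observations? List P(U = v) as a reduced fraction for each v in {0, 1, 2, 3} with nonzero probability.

P(U=0) = 1/2, P(U=3) = 1/2

Enumerate traces; 8 have nonzero weight after conditioning:
  (X=1, Z=3, U=0, V=0, Y=2, W=0) weight 1/216
  (X=1, Z=3, U=0, V=0, Y=2, W=1) weight 1/216
  (X=1, Z=3, U=0, V=1, Y=2, W=0) weight 1/432
  (X=1, Z=3, U=0, V=1, Y=2, W=1) weight 1/432
  (X=1, Z=3, U=3, V=0, Y=2, W=0) weight 1/216
  (X=1, Z=3, U=3, V=0, Y=2, W=1) weight 1/216
  (X=1, Z=3, U=3, V=1, Y=2, W=0) weight 1/432
  (X=1, Z=3, U=3, V=1, Y=2, W=1) weight 1/432
Group by U:
  weight(U=0) = 1/72
  weight(U=3) = 1/72
Total weight = 1/72 + 1/72 = 1/36
P(U=0 | obs) = 1/72 / 1/36 = 1/2
P(U=3 | obs) = 1/72 / 1/36 = 1/2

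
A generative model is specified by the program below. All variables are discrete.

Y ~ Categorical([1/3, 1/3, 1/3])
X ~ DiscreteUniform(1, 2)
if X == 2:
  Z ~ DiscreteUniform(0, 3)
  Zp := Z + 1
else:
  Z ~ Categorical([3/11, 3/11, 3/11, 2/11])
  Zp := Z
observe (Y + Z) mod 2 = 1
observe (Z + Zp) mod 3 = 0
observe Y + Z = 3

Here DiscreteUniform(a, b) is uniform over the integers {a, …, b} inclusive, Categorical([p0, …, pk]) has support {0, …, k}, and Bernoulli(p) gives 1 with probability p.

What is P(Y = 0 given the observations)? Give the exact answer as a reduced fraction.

P(Y = 0 | obs) = 8/19

Enumerate traces; 2 have nonzero weight after conditioning:
  (Y=0, X=1, Z=3) weight 1/33
  (Y=2, X=2, Z=1) weight 1/24
Group by Y:
  weight(Y=0) = 1/33
  weight(Y=2) = 1/24
Total weight = 1/33 + 1/24 = 19/264
P(Y=0 | obs) = 1/33 / 19/264 = 8/19
P(Y=2 | obs) = 1/24 / 19/264 = 11/19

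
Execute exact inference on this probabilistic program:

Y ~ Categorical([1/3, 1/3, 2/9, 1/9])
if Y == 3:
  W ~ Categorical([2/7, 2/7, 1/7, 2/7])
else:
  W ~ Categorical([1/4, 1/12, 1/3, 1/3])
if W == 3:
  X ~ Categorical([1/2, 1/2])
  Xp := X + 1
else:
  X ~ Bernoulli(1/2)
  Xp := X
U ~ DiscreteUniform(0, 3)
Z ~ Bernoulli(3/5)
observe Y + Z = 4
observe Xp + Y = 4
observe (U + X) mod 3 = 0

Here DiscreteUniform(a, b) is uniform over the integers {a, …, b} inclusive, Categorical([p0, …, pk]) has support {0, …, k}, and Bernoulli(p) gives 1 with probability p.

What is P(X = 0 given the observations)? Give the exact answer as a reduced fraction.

Enumerate traces; 5 have nonzero weight after conditioning:
  (Y=3, W=0, X=1, U=2, Z=1) weight 1/420
  (Y=3, W=1, X=1, U=2, Z=1) weight 1/420
  (Y=3, W=2, X=1, U=2, Z=1) weight 1/840
  (Y=3, W=3, X=0, U=0, Z=1) weight 1/420
  (Y=3, W=3, X=0, U=3, Z=1) weight 1/420
Group by X:
  weight(X=0) = 1/210
  weight(X=1) = 1/168
Total weight = 1/210 + 1/168 = 3/280
P(X=0 | obs) = 1/210 / 3/280 = 4/9
P(X=1 | obs) = 1/168 / 3/280 = 5/9

P(X = 0 | obs) = 4/9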